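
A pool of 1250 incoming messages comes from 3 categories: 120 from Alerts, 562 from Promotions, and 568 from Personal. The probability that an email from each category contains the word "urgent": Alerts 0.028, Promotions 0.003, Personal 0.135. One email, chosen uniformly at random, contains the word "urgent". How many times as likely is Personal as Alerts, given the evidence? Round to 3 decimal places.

Compute prior × likelihood for every hypothesis:
  Alerts: 0.096 × 0.028 = 0.002688
  Promotions: 0.4496 × 0.003 = 0.0013488
  Personal: 0.4544 × 0.135 = 0.061344
Sum = 0.0653808.
The ratio is 0.061344 / 0.002688 (the normalizer cancels) = 22.821.

22.821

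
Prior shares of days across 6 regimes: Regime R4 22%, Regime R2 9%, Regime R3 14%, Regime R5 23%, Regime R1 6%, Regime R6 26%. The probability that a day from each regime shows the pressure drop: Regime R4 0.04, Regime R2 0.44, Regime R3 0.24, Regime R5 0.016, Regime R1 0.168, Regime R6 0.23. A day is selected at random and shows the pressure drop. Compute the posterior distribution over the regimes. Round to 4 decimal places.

By Bayes' rule, posterior ∝ prior × likelihood:
  Regime R4: 0.22 × 0.04 = 0.0088
  Regime R2: 0.09 × 0.44 = 0.0396
  Regime R3: 0.14 × 0.24 = 0.0336
  Regime R5: 0.23 × 0.016 = 0.00368
  Regime R1: 0.06 × 0.168 = 0.01008
  Regime R6: 0.26 × 0.23 = 0.0598
Sum = 0.15556.
P(Regime R4 | drop) = 0.0088/0.15556 ≈ 0.0566
P(Regime R2 | drop) = 0.0396/0.15556 ≈ 0.2546
P(Regime R3 | drop) = 0.0336/0.15556 ≈ 0.2160
P(Regime R5 | drop) = 0.00368/0.15556 ≈ 0.0237
P(Regime R1 | drop) = 0.01008/0.15556 ≈ 0.0648
P(Regime R6 | drop) = 0.0598/0.15556 ≈ 0.3844
(Check: 0.0566+0.2546+0.2160+0.0237+0.0648+0.3844 = 1.0001.)

Regime R4 0.0566, Regime R2 0.2546, Regime R3 0.2160, Regime R5 0.0237, Regime R1 0.0648, Regime R6 0.3844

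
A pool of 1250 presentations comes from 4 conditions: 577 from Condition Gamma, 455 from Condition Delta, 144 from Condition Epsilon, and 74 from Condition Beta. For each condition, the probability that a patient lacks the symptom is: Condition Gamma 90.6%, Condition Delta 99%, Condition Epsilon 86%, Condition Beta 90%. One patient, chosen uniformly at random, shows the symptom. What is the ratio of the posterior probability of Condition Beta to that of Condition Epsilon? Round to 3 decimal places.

0.367

Taking complements, P(symptomatic | each) = Condition Gamma 0.094, Condition Delta 0.01, Condition Epsilon 0.14, Condition Beta 0.1.
By Bayes' rule, posterior ∝ prior × likelihood:
  Condition Gamma: 0.4616 × 0.094 = 0.0433904
  Condition Delta: 0.364 × 0.01 = 0.00364
  Condition Epsilon: 0.1152 × 0.14 = 0.016128
  Condition Beta: 0.0592 × 0.1 = 0.00592
Total = 0.0690784.
The ratio is 0.00592 / 0.016128 (the normalizer cancels) = 0.367.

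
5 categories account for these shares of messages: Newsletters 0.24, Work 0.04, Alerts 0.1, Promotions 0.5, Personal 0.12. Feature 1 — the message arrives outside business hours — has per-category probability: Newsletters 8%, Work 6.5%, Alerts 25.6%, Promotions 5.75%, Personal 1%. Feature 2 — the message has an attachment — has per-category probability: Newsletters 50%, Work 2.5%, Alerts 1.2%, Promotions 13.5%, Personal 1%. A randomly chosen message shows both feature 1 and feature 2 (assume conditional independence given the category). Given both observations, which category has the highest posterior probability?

Prior × likelihood for each hypothesis:
  Newsletters: 0.24 × 0.08 × 0.5 = 0.0096
  Work: 0.04 × 0.065 × 0.025 = 0.000065
  Alerts: 0.1 × 0.256 × 0.012 = 0.0003072
  Promotions: 0.5 × 0.0575 × 0.135 = 0.00388125
  Personal: 0.12 × 0.01 × 0.01 = 0.000012
Sum = 0.01386545.
Largest term belongs to Newsletters, so Newsletters is most probable.

Newsletters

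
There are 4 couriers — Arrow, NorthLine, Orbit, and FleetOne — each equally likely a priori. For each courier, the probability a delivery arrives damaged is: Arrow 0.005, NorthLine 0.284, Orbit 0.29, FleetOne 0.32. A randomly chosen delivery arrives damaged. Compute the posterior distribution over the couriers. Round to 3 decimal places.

Since the prior is uniform, the posterior is proportional to the likelihood:
  Arrow: 0.005
  NorthLine: 0.284
  Orbit: 0.29
  FleetOne: 0.32
Normalizing constant = 0.899.
P(Arrow | damaged) = 0.005/0.899 ≈ 0.006
P(NorthLine | damaged) = 0.284/0.899 ≈ 0.316
P(Orbit | damaged) = 0.29/0.899 ≈ 0.323
P(FleetOne | damaged) = 0.32/0.899 ≈ 0.356
(Check: 0.006+0.316+0.323+0.356 = 1.001.)

Arrow 0.006, NorthLine 0.316, Orbit 0.323, FleetOne 0.356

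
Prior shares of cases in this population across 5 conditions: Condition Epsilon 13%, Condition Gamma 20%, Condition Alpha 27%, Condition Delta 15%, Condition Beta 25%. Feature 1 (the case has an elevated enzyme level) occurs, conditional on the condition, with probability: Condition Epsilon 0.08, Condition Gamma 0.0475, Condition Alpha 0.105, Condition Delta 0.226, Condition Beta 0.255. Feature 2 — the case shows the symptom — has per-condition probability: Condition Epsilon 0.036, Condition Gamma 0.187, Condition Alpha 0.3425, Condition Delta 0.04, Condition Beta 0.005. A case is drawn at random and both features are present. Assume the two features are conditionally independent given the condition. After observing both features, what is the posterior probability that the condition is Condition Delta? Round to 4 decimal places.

0.1002

Compute prior × likelihood for every hypothesis:
  Condition Epsilon: 0.13 × 0.08 × 0.036 = 0.0003744
  Condition Gamma: 0.2 × 0.0475 × 0.187 = 0.0017765
  Condition Alpha: 0.27 × 0.105 × 0.3425 = 0.009709875
  Condition Delta: 0.15 × 0.226 × 0.04 = 0.001356
  Condition Beta: 0.25 × 0.255 × 0.005 = 0.00031875
Normalizing constant = 0.013535525.
P(Condition Delta | evidence) = 0.001356 / 0.013535525 ≈ 0.1002.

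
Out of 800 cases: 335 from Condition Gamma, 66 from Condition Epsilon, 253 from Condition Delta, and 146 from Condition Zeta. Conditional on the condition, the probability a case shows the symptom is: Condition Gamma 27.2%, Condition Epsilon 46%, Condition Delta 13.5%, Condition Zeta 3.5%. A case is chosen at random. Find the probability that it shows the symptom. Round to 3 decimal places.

By Bayes' rule, posterior ∝ prior × likelihood:
  Condition Gamma: 0.41875 × 0.272 = 0.1139
  Condition Epsilon: 0.0825 × 0.46 = 0.03795
  Condition Delta: 0.31625 × 0.135 = 0.04269375
  Condition Zeta: 0.1825 × 0.035 = 0.0063875
P(symptomatic) = 0.1139 + 0.03795 + 0.04269375 + 0.0063875 = 0.20093125 → 0.201.

0.201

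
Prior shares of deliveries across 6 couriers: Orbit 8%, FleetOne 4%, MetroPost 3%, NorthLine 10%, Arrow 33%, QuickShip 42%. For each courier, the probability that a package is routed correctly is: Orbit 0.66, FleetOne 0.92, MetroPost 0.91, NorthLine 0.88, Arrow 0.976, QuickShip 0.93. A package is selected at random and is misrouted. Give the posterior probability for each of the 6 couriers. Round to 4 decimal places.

Orbit 0.3300, FleetOne 0.0388, MetroPost 0.0328, NorthLine 0.1456, Arrow 0.0961, QuickShip 0.3567

Taking complements, P(misrouted | each) = Orbit 0.34, FleetOne 0.08, MetroPost 0.09, NorthLine 0.12, Arrow 0.024, QuickShip 0.07.
By Bayes' rule, posterior ∝ prior × likelihood:
  Orbit: 0.08 × 0.34 = 0.0272
  FleetOne: 0.04 × 0.08 = 0.0032
  MetroPost: 0.03 × 0.09 = 0.0027
  NorthLine: 0.1 × 0.12 = 0.012
  Arrow: 0.33 × 0.024 = 0.00792
  QuickShip: 0.42 × 0.07 = 0.0294
Sum = 0.08242.
P(Orbit | misrouted) = 0.0272/0.08242 ≈ 0.3300
P(FleetOne | misrouted) = 0.0032/0.08242 ≈ 0.0388
P(MetroPost | misrouted) = 0.0027/0.08242 ≈ 0.0328
P(NorthLine | misrouted) = 0.012/0.08242 ≈ 0.1456
P(Arrow | misrouted) = 0.00792/0.08242 ≈ 0.0961
P(QuickShip | misrouted) = 0.0294/0.08242 ≈ 0.3567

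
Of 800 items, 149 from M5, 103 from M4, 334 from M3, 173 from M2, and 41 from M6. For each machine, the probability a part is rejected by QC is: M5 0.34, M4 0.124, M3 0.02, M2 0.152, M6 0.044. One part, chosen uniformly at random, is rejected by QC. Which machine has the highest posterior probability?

M5

Compute prior × likelihood for every hypothesis:
  M5: 0.18625 × 0.34 = 0.063325
  M4: 0.12875 × 0.124 = 0.015965
  M3: 0.4175 × 0.02 = 0.00835
  M2: 0.21625 × 0.152 = 0.03287
  M6: 0.05125 × 0.044 = 0.002255
Normalizing constant = 0.122765.
Largest term belongs to M5, so M5 is most probable.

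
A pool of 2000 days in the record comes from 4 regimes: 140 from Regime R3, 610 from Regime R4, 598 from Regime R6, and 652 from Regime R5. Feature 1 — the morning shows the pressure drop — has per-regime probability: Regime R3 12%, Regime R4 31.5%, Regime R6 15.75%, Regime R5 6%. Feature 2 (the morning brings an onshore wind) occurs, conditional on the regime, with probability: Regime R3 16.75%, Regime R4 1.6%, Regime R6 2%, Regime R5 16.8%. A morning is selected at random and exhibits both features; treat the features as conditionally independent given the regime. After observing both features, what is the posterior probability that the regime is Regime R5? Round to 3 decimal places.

0.458

By Bayes' rule, posterior ∝ prior × likelihood:
  Regime R3: 0.07 × 0.12 × 0.1675 = 0.001407
  Regime R4: 0.305 × 0.315 × 0.016 = 0.0015372
  Regime R6: 0.299 × 0.1575 × 0.02 = 0.00094185
  Regime R5: 0.326 × 0.06 × 0.168 = 0.00328608
Sum = 0.00717213.
P(Regime R5 | evidence) = 0.00328608 / 0.00717213 ≈ 0.458.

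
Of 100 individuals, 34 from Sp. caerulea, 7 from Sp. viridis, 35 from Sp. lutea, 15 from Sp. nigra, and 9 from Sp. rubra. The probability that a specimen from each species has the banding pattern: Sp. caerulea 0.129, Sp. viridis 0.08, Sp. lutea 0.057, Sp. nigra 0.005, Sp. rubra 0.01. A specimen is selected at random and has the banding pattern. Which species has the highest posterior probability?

Sp. caerulea

By Bayes' rule, posterior ∝ prior × likelihood:
  Sp. caerulea: 0.34 × 0.129 = 0.04386
  Sp. viridis: 0.07 × 0.08 = 0.0056
  Sp. lutea: 0.35 × 0.057 = 0.01995
  Sp. nigra: 0.15 × 0.005 = 0.00075
  Sp. rubra: 0.09 × 0.01 = 0.0009
Normalizing constant = 0.07106.
Largest term belongs to Sp. caerulea, so Sp. caerulea is most probable.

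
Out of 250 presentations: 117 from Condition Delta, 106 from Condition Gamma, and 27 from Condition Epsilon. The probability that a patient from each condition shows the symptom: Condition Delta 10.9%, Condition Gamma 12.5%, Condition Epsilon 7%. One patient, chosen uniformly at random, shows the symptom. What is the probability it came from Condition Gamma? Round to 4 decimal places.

0.4750

By Bayes' rule, posterior ∝ prior × likelihood:
  Condition Delta: 0.468 × 0.109 = 0.051012
  Condition Gamma: 0.424 × 0.125 = 0.053
  Condition Epsilon: 0.108 × 0.07 = 0.00756
Sum = 0.111572.
P(Condition Gamma | evidence) = 0.053 / 0.111572 ≈ 0.4750.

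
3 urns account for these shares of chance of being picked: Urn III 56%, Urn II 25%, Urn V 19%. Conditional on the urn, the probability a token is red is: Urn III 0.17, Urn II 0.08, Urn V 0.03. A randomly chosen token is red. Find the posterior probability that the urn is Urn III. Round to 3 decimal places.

0.787

By Bayes' rule, posterior ∝ prior × likelihood:
  Urn III: 0.56 × 0.17 = 0.0952
  Urn II: 0.25 × 0.08 = 0.02
  Urn V: 0.19 × 0.03 = 0.0057
Normalizing constant = 0.1209.
P(Urn III | evidence) = 0.0952 / 0.1209 ≈ 0.787.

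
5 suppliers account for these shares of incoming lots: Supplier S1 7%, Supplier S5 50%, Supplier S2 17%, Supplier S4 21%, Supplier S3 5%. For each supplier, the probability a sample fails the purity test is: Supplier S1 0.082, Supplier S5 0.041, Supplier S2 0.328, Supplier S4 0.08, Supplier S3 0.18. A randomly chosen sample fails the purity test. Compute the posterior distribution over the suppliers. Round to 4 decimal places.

Unnormalized posteriors (prior × likelihood):
  Supplier S1: 0.07 × 0.082 = 0.00574
  Supplier S5: 0.5 × 0.041 = 0.0205
  Supplier S2: 0.17 × 0.328 = 0.05576
  Supplier S4: 0.21 × 0.08 = 0.0168
  Supplier S3: 0.05 × 0.18 = 0.009
Sum = 0.1078.
P(Supplier S1 | off-spec) = 0.00574/0.1078 ≈ 0.0532
P(Supplier S5 | off-spec) = 0.0205/0.1078 ≈ 0.1902
P(Supplier S2 | off-spec) = 0.05576/0.1078 ≈ 0.5173
P(Supplier S4 | off-spec) = 0.0168/0.1078 ≈ 0.1558
P(Supplier S3 | off-spec) = 0.009/0.1078 ≈ 0.0835

Supplier S1 0.0532, Supplier S5 0.1902, Supplier S2 0.5173, Supplier S4 0.1558, Supplier S3 0.0835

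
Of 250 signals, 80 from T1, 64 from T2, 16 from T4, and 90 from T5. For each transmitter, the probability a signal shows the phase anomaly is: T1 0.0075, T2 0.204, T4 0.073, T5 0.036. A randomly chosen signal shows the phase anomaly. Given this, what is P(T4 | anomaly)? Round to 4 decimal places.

Compute prior × likelihood for every hypothesis:
  T1: 0.32 × 0.0075 = 0.0024
  T2: 0.256 × 0.204 = 0.052224
  T4: 0.064 × 0.073 = 0.004672
  T5: 0.36 × 0.036 = 0.01296
Sum = 0.072256.
P(T4 | evidence) = 0.004672 / 0.072256 ≈ 0.0647.

0.0647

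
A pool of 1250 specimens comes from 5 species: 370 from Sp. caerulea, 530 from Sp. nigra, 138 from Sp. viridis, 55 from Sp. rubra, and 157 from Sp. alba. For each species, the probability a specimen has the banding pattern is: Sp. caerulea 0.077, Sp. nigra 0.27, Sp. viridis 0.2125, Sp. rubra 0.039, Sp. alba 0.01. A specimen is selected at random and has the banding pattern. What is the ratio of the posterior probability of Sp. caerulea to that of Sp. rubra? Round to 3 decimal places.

13.282

Unnormalized posteriors (prior × likelihood):
  Sp. caerulea: 0.296 × 0.077 = 0.022792
  Sp. nigra: 0.424 × 0.27 = 0.11448
  Sp. viridis: 0.1104 × 0.2125 = 0.02346
  Sp. rubra: 0.044 × 0.039 = 0.001716
  Sp. alba: 0.1256 × 0.01 = 0.001256
Sum = 0.163704.
The ratio is 0.022792 / 0.001716 (the normalizer cancels) = 13.282.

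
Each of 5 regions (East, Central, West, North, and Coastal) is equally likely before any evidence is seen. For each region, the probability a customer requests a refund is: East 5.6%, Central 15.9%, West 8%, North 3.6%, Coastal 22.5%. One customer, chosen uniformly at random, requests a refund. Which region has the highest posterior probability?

Since the prior is uniform, the posterior is proportional to the likelihood:
  East: 0.056
  Central: 0.159
  West: 0.08
  North: 0.036
  Coastal: 0.225
Normalizing constant = 0.556.
Largest term belongs to Coastal, so Coastal is most probable.

Coastal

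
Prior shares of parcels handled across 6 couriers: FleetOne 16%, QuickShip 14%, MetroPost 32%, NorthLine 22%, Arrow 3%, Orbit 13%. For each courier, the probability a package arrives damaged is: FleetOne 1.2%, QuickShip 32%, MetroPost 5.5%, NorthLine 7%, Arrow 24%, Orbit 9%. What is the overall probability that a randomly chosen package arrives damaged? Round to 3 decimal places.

Compute prior × likelihood for every hypothesis:
  FleetOne: 0.16 × 0.012 = 0.00192
  QuickShip: 0.14 × 0.32 = 0.0448
  MetroPost: 0.32 × 0.055 = 0.0176
  NorthLine: 0.22 × 0.07 = 0.0154
  Arrow: 0.03 × 0.24 = 0.0072
  Orbit: 0.13 × 0.09 = 0.0117
P(damaged) = 0.00192 + 0.0448 + 0.0176 + 0.0154 + 0.0072 + 0.0117 = 0.09862 → 0.099.

0.099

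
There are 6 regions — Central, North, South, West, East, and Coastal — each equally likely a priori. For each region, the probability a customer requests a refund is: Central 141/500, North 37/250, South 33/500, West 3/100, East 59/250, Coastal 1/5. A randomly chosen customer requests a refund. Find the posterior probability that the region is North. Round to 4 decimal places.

With a uniform prior (1/6 each), posterior ∝ likelihood:
  Central: 0.282
  North: 0.148
  South: 0.066
  West: 0.03
  East: 0.236
  Coastal: 0.2
Total = 0.962.
P(North | evidence) = 0.148 / 0.962 ≈ 0.1538.

0.1538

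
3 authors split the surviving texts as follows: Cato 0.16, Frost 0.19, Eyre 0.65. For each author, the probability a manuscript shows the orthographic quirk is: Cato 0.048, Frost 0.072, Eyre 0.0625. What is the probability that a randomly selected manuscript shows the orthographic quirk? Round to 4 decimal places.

0.0620

Compute prior × likelihood for every hypothesis:
  Cato: 0.16 × 0.048 = 0.00768
  Frost: 0.19 × 0.072 = 0.01368
  Eyre: 0.65 × 0.0625 = 0.040625
P(quirk) = 0.00768 + 0.01368 + 0.040625 = 0.061985 → 0.0620.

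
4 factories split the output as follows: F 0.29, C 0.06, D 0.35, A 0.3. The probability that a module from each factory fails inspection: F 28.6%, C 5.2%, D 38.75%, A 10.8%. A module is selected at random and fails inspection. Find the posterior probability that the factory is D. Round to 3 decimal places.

Unnormalized posteriors (prior × likelihood):
  F: 0.29 × 0.286 = 0.08294
  C: 0.06 × 0.052 = 0.00312
  D: 0.35 × 0.3875 = 0.135625
  A: 0.3 × 0.108 = 0.0324
Total = 0.254085.
P(D | evidence) = 0.135625 / 0.254085 ≈ 0.534.

0.534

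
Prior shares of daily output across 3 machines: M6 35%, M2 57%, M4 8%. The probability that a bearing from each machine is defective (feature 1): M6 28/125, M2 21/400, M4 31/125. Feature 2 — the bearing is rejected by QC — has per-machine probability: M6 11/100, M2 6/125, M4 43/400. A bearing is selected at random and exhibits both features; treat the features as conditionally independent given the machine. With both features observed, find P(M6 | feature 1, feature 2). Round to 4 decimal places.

Compute prior × likelihood for every hypothesis:
  M6: 0.35 × 0.224 × 0.11 = 0.008624
  M2: 0.57 × 0.0525 × 0.048 = 0.0014364
  M4: 0.08 × 0.248 × 0.1075 = 0.0021328
Normalizing constant = 0.0121932.
P(M6 | evidence) = 0.008624 / 0.0121932 ≈ 0.7073.

0.7073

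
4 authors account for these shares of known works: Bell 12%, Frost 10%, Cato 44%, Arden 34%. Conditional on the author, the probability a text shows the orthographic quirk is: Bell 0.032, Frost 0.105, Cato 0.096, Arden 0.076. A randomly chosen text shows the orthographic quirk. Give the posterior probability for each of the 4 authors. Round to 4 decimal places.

By Bayes' rule, posterior ∝ prior × likelihood:
  Bell: 0.12 × 0.032 = 0.00384
  Frost: 0.1 × 0.105 = 0.0105
  Cato: 0.44 × 0.096 = 0.04224
  Arden: 0.34 × 0.076 = 0.02584
Normalizing constant = 0.08242.
P(Bell | quirk) = 0.00384/0.08242 ≈ 0.0466
P(Frost | quirk) = 0.0105/0.08242 ≈ 0.1274
P(Cato | quirk) = 0.04224/0.08242 ≈ 0.5125
P(Arden | quirk) = 0.02584/0.08242 ≈ 0.3135

Bell 0.0466, Frost 0.1274, Cato 0.5125, Arden 0.3135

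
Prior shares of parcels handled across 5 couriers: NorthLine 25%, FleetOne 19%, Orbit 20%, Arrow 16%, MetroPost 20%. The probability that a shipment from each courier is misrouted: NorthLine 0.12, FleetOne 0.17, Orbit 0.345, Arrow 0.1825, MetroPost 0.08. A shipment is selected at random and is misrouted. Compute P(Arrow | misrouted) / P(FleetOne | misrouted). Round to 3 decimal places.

0.904

By Bayes' rule, posterior ∝ prior × likelihood:
  NorthLine: 0.25 × 0.12 = 0.03
  FleetOne: 0.19 × 0.17 = 0.0323
  Orbit: 0.2 × 0.345 = 0.069
  Arrow: 0.16 × 0.1825 = 0.0292
  MetroPost: 0.2 × 0.08 = 0.016
Sum = 0.1765.
The ratio is 0.0292 / 0.0323 (the normalizer cancels) = 0.904.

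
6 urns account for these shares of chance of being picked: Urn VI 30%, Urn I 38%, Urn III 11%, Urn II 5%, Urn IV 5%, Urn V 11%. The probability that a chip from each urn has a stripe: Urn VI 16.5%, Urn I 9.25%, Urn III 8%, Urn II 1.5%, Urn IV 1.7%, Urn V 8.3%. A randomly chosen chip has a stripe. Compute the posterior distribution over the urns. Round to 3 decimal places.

Urn VI 0.475, Urn I 0.337, Urn III 0.084, Urn II 0.007, Urn IV 0.008, Urn V 0.088

By Bayes' rule, posterior ∝ prior × likelihood:
  Urn VI: 0.3 × 0.165 = 0.0495
  Urn I: 0.38 × 0.0925 = 0.03515
  Urn III: 0.11 × 0.08 = 0.0088
  Urn II: 0.05 × 0.015 = 0.00075
  Urn IV: 0.05 × 0.017 = 0.00085
  Urn V: 0.11 × 0.083 = 0.00913
Sum = 0.10418.
P(Urn VI | striped) = 0.0495/0.10418 ≈ 0.475
P(Urn I | striped) = 0.03515/0.10418 ≈ 0.337
P(Urn III | striped) = 0.0088/0.10418 ≈ 0.084
P(Urn II | striped) = 0.00075/0.10418 ≈ 0.007
P(Urn IV | striped) = 0.00085/0.10418 ≈ 0.008
P(Urn V | striped) = 0.00913/0.10418 ≈ 0.088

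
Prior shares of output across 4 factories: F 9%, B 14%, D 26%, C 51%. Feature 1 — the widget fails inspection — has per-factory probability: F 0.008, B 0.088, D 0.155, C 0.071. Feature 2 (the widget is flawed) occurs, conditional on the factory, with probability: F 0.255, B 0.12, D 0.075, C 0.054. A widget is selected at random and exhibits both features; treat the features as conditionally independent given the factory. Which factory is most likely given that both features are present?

D

Unnormalized posteriors (prior × likelihood):
  F: 0.09 × 0.008 × 0.255 = 0.0001836
  B: 0.14 × 0.088 × 0.12 = 0.0014784
  D: 0.26 × 0.155 × 0.075 = 0.0030225
  C: 0.51 × 0.071 × 0.054 = 0.00195534
Total = 0.00663984.
Largest term belongs to D, so D is most probable.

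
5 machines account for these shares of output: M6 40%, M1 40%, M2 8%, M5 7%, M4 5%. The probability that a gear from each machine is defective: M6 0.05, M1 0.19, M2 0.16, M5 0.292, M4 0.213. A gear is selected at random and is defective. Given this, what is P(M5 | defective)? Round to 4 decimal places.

Compute prior × likelihood for every hypothesis:
  M6: 0.4 × 0.05 = 0.02
  M1: 0.4 × 0.19 = 0.076
  M2: 0.08 × 0.16 = 0.0128
  M5: 0.07 × 0.292 = 0.02044
  M4: 0.05 × 0.213 = 0.01065
Total = 0.13989.
P(M5 | evidence) = 0.02044 / 0.13989 ≈ 0.1461.

0.1461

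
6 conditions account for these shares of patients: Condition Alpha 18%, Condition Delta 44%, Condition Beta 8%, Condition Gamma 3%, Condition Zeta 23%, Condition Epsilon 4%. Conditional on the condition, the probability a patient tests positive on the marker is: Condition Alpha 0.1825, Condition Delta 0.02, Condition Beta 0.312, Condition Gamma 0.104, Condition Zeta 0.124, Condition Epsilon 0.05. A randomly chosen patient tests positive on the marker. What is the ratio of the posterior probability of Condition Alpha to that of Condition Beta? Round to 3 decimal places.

1.316

Prior × likelihood for each hypothesis:
  Condition Alpha: 0.18 × 0.1825 = 0.03285
  Condition Delta: 0.44 × 0.02 = 0.0088
  Condition Beta: 0.08 × 0.312 = 0.02496
  Condition Gamma: 0.03 × 0.104 = 0.00312
  Condition Zeta: 0.23 × 0.124 = 0.02852
  Condition Epsilon: 0.04 × 0.05 = 0.002
Sum = 0.10025.
The ratio is 0.03285 / 0.02496 (the normalizer cancels) = 1.316.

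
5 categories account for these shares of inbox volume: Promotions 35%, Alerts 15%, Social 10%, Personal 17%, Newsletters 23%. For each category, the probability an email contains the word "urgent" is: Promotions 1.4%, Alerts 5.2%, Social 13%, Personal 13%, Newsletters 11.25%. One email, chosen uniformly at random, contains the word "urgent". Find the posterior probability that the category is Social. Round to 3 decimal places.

Prior × likelihood for each hypothesis:
  Promotions: 0.35 × 0.014 = 0.0049
  Alerts: 0.15 × 0.052 = 0.0078
  Social: 0.1 × 0.13 = 0.013
  Personal: 0.17 × 0.13 = 0.0221
  Newsletters: 0.23 × 0.1125 = 0.025875
Normalizing constant = 0.073675.
P(Social | evidence) = 0.013 / 0.073675 ≈ 0.176.

0.176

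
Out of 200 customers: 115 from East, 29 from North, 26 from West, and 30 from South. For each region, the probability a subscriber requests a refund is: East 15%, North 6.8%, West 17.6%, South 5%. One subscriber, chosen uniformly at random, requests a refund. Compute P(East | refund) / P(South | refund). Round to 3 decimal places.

11.500

Compute prior × likelihood for every hypothesis:
  East: 0.575 × 0.15 = 0.08625
  North: 0.145 × 0.068 = 0.00986
  West: 0.13 × 0.176 = 0.02288
  South: 0.15 × 0.05 = 0.0075
Normalizing constant = 0.12649.
The ratio is 0.08625 / 0.0075 (the normalizer cancels) = 11.500.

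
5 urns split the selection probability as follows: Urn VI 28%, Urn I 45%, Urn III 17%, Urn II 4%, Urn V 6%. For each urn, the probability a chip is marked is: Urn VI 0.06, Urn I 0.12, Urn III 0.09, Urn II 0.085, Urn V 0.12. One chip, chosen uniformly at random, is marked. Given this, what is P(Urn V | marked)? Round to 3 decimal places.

0.074

Prior × likelihood for each hypothesis:
  Urn VI: 0.28 × 0.06 = 0.0168
  Urn I: 0.45 × 0.12 = 0.054
  Urn III: 0.17 × 0.09 = 0.0153
  Urn II: 0.04 × 0.085 = 0.0034
  Urn V: 0.06 × 0.12 = 0.0072
Total = 0.0967.
P(Urn V | evidence) = 0.0072 / 0.0967 ≈ 0.074.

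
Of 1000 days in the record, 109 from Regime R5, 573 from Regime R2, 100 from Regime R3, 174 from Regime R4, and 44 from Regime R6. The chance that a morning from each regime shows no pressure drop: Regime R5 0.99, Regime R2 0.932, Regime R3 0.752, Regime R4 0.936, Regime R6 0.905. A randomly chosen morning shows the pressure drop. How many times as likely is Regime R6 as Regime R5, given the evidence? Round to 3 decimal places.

3.835

Taking complements, P(drop | each) = Regime R5 0.01, Regime R2 0.068, Regime R3 0.248, Regime R4 0.064, Regime R6 0.095.
Prior × likelihood for each hypothesis:
  Regime R5: 0.109 × 0.01 = 0.00109
  Regime R2: 0.573 × 0.068 = 0.038964
  Regime R3: 0.1 × 0.248 = 0.0248
  Regime R4: 0.174 × 0.064 = 0.011136
  Regime R6: 0.044 × 0.095 = 0.00418
Total = 0.08017.
The ratio is 0.00418 / 0.00109 (the normalizer cancels) = 3.835.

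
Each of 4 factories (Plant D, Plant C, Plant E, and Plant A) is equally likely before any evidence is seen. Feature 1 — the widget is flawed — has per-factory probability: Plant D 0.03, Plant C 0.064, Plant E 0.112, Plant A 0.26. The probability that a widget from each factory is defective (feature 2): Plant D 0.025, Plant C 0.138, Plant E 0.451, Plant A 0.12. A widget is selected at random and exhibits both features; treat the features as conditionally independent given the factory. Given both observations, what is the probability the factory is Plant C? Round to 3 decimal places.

0.097

Since the prior is uniform, the posterior is proportional to the likelihood:
  Plant D: 0.03 × 0.025 = 0.00075
  Plant C: 0.064 × 0.138 = 0.008832
  Plant E: 0.112 × 0.451 = 0.050512
  Plant A: 0.26 × 0.12 = 0.0312
Normalizing constant = 0.091294.
P(Plant C | evidence) = 0.008832 / 0.091294 ≈ 0.097.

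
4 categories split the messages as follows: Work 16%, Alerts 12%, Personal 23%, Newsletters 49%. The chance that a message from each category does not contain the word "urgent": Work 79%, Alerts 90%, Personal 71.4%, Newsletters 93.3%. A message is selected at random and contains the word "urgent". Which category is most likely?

Personal

Taking complements, P(urgent-flag | each) = Work 0.21, Alerts 0.1, Personal 0.286, Newsletters 0.067.
Prior × likelihood for each hypothesis:
  Work: 0.16 × 0.21 = 0.0336
  Alerts: 0.12 × 0.1 = 0.012
  Personal: 0.23 × 0.286 = 0.06578
  Newsletters: 0.49 × 0.067 = 0.03283
Normalizing constant = 0.14421.
Largest term belongs to Personal, so Personal is most probable.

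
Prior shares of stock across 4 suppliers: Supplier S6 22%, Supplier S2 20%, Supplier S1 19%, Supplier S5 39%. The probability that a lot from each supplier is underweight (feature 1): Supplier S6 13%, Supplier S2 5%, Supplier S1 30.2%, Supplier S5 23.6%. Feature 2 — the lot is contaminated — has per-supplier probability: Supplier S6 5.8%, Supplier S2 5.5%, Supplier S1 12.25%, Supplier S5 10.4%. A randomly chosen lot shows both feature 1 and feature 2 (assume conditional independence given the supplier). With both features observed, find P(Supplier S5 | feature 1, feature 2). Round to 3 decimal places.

0.509

Prior × likelihood for each hypothesis:
  Supplier S6: 0.22 × 0.13 × 0.058 = 0.0016588
  Supplier S2: 0.2 × 0.05 × 0.055 = 0.00055
  Supplier S1: 0.19 × 0.302 × 0.1225 = 0.00702905
  Supplier S5: 0.39 × 0.236 × 0.104 = 0.00957216
Sum = 0.01881001.
P(Supplier S5 | evidence) = 0.00957216 / 0.01881001 ≈ 0.509.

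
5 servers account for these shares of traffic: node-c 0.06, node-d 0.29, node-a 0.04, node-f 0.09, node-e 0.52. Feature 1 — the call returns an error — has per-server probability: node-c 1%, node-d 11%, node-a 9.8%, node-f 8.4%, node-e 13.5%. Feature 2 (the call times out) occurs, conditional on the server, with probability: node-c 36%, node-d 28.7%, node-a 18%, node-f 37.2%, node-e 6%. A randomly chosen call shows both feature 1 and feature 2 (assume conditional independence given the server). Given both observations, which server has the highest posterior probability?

node-d

By Bayes' rule, posterior ∝ prior × likelihood:
  node-c: 0.06 × 0.01 × 0.36 = 0.000216
  node-d: 0.29 × 0.11 × 0.287 = 0.0091553
  node-a: 0.04 × 0.098 × 0.18 = 0.0007056
  node-f: 0.09 × 0.084 × 0.372 = 0.00281232
  node-e: 0.52 × 0.135 × 0.06 = 0.004212
Normalizing constant = 0.01710122.
Largest term belongs to node-d, so node-d is most probable.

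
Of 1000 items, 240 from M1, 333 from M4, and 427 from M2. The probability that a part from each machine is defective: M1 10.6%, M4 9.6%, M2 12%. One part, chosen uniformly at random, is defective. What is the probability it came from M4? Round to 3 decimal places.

0.294

Compute prior × likelihood for every hypothesis:
  M1: 0.24 × 0.106 = 0.02544
  M4: 0.333 × 0.096 = 0.031968
  M2: 0.427 × 0.12 = 0.05124
Total = 0.108648.
P(M4 | evidence) = 0.031968 / 0.108648 ≈ 0.294.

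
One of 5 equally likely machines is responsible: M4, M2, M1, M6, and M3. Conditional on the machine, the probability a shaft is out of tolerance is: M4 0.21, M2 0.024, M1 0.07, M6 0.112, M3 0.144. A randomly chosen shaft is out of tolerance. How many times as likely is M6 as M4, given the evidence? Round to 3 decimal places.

With a uniform prior (1/5 each), posterior ∝ likelihood:
  M4: 0.21
  M2: 0.024
  M1: 0.07
  M6: 0.112
  M3: 0.144
Normalizing constant = 0.56.
The ratio is 0.112 / 0.21 (the normalizer cancels) = 0.533.

0.533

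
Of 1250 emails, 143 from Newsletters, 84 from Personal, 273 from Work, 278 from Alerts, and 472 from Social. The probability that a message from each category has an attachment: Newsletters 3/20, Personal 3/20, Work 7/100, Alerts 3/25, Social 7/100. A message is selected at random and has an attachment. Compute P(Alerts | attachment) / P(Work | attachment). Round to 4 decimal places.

By Bayes' rule, posterior ∝ prior × likelihood:
  Newsletters: 0.1144 × 0.15 = 0.01716
  Personal: 0.0672 × 0.15 = 0.01008
  Work: 0.2184 × 0.07 = 0.015288
  Alerts: 0.2224 × 0.12 = 0.026688
  Social: 0.3776 × 0.07 = 0.026432
Total = 0.095648.
The ratio is 0.026688 / 0.015288 (the normalizer cancels) = 1.7457.

1.7457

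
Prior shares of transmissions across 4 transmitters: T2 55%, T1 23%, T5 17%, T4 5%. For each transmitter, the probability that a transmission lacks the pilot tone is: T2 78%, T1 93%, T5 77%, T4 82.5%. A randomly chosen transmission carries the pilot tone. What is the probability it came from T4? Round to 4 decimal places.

0.0473

Taking complements, P(pilot | each) = T2 0.22, T1 0.07, T5 0.23, T4 0.175.
Unnormalized posteriors (prior × likelihood):
  T2: 0.55 × 0.22 = 0.121
  T1: 0.23 × 0.07 = 0.0161
  T5: 0.17 × 0.23 = 0.0391
  T4: 0.05 × 0.175 = 0.00875
Sum = 0.18495.
P(T4 | evidence) = 0.00875 / 0.18495 ≈ 0.0473.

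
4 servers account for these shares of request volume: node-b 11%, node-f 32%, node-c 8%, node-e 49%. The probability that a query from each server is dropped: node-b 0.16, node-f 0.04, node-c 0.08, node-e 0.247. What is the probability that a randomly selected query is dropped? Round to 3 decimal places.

0.158

Compute prior × likelihood for every hypothesis:
  node-b: 0.11 × 0.16 = 0.0176
  node-f: 0.32 × 0.04 = 0.0128
  node-c: 0.08 × 0.08 = 0.0064
  node-e: 0.49 × 0.247 = 0.12103
P(dropped) = 0.0176 + 0.0128 + 0.0064 + 0.12103 = 0.15783 → 0.158.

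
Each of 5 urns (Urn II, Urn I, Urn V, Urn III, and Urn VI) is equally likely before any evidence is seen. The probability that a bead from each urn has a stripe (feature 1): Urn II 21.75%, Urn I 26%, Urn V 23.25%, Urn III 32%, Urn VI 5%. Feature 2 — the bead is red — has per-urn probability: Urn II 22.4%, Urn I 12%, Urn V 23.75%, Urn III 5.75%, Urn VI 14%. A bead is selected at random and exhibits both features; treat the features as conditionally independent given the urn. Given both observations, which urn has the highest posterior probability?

With a uniform prior (1/5 each), posterior ∝ likelihood:
  Urn II: 0.2175 × 0.224 = 0.04872
  Urn I: 0.26 × 0.12 = 0.0312
  Urn V: 0.2325 × 0.2375 = 0.05521875
  Urn III: 0.32 × 0.0575 = 0.0184
  Urn VI: 0.05 × 0.14 = 0.007
Total = 0.16053875.
Largest term belongs to Urn V, so Urn V is most probable.

Urn V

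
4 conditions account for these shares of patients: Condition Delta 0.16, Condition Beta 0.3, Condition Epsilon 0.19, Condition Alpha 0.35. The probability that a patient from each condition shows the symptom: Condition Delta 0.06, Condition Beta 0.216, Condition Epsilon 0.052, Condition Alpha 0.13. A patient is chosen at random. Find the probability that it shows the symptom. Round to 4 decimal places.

By Bayes' rule, posterior ∝ prior × likelihood:
  Condition Delta: 0.16 × 0.06 = 0.0096
  Condition Beta: 0.3 × 0.216 = 0.0648
  Condition Epsilon: 0.19 × 0.052 = 0.00988
  Condition Alpha: 0.35 × 0.13 = 0.0455
P(symptomatic) = 0.0096 + 0.0648 + 0.00988 + 0.0455 = 0.12978 → 0.1298.

0.1298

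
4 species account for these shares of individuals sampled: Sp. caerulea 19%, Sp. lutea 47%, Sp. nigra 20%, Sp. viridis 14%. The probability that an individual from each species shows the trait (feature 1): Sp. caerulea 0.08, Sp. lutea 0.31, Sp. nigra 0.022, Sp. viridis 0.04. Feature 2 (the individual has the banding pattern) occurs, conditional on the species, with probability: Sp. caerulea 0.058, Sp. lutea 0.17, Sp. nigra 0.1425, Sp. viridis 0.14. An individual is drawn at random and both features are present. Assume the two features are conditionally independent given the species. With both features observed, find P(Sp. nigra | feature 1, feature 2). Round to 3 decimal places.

0.023

By Bayes' rule, posterior ∝ prior × likelihood:
  Sp. caerulea: 0.19 × 0.08 × 0.058 = 0.0008816
  Sp. lutea: 0.47 × 0.31 × 0.17 = 0.024769
  Sp. nigra: 0.2 × 0.022 × 0.1425 = 0.000627
  Sp. viridis: 0.14 × 0.04 × 0.14 = 0.000784
Sum = 0.0270616.
P(Sp. nigra | evidence) = 0.000627 / 0.0270616 ≈ 0.023.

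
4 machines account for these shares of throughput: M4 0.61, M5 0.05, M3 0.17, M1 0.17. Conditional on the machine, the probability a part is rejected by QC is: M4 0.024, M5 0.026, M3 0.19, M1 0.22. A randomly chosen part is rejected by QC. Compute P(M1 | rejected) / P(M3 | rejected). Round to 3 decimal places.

Unnormalized posteriors (prior × likelihood):
  M4: 0.61 × 0.024 = 0.01464
  M5: 0.05 × 0.026 = 0.0013
  M3: 0.17 × 0.19 = 0.0323
  M1: 0.17 × 0.22 = 0.0374
Sum = 0.08564.
The ratio is 0.0374 / 0.0323 (the normalizer cancels) = 1.158.

1.158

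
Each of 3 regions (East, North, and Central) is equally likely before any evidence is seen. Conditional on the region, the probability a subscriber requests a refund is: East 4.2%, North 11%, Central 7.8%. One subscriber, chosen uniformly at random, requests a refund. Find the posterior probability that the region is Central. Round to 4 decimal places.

Since the prior is uniform, the posterior is proportional to the likelihood:
  East: 0.042
  North: 0.11
  Central: 0.078
Total = 0.23.
P(Central | evidence) = 0.078 / 0.23 ≈ 0.3391.

0.3391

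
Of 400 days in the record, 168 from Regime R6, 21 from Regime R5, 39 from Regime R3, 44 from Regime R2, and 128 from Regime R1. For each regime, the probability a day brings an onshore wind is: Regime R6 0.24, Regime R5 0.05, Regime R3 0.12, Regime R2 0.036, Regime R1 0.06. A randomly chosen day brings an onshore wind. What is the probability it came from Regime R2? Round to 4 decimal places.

0.0286

Unnormalized posteriors (prior × likelihood):
  Regime R6: 0.42 × 0.24 = 0.1008
  Regime R5: 0.0525 × 0.05 = 0.002625
  Regime R3: 0.0975 × 0.12 = 0.0117
  Regime R2: 0.11 × 0.036 = 0.00396
  Regime R1: 0.32 × 0.06 = 0.0192
Sum = 0.138285.
P(Regime R2 | evidence) = 0.00396 / 0.138285 ≈ 0.0286.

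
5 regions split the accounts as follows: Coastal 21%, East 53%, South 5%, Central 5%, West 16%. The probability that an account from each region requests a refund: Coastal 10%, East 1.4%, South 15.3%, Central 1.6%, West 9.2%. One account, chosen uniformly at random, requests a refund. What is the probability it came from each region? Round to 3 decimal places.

Coastal 0.407, East 0.144, South 0.148, Central 0.016, West 0.285

Compute prior × likelihood for every hypothesis:
  Coastal: 0.21 × 0.1 = 0.021
  East: 0.53 × 0.014 = 0.00742
  South: 0.05 × 0.153 = 0.00765
  Central: 0.05 × 0.016 = 0.0008
  West: 0.16 × 0.092 = 0.01472
Sum = 0.05159.
P(Coastal | refund) = 0.021/0.05159 ≈ 0.407
P(East | refund) = 0.00742/0.05159 ≈ 0.144
P(South | refund) = 0.00765/0.05159 ≈ 0.148
P(Central | refund) = 0.0008/0.05159 ≈ 0.016
P(West | refund) = 0.01472/0.05159 ≈ 0.285
(Check: 0.407+0.144+0.148+0.016+0.285 = 1.000.)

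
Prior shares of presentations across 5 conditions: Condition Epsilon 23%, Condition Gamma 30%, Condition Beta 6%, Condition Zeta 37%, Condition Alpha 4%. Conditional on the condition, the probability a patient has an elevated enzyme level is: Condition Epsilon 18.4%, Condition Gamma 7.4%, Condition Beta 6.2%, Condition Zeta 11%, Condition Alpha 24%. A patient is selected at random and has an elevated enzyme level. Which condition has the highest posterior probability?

Condition Epsilon

Compute prior × likelihood for every hypothesis:
  Condition Epsilon: 0.23 × 0.184 = 0.04232
  Condition Gamma: 0.3 × 0.074 = 0.0222
  Condition Beta: 0.06 × 0.062 = 0.00372
  Condition Zeta: 0.37 × 0.11 = 0.0407
  Condition Alpha: 0.04 × 0.24 = 0.0096
Sum = 0.11854.
Largest term belongs to Condition Epsilon, so Condition Epsilon is most probable.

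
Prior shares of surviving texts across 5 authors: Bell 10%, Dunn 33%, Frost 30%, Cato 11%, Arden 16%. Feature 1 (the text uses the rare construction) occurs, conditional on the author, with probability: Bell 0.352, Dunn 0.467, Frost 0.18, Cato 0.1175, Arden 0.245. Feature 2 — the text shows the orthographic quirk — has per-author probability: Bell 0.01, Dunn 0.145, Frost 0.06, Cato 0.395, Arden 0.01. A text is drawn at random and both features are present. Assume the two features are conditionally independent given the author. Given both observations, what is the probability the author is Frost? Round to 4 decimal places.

0.1031

Compute prior × likelihood for every hypothesis:
  Bell: 0.1 × 0.352 × 0.01 = 0.000352
  Dunn: 0.33 × 0.467 × 0.145 = 0.02234595
  Frost: 0.3 × 0.18 × 0.06 = 0.00324
  Cato: 0.11 × 0.1175 × 0.395 = 0.005105375
  Arden: 0.16 × 0.245 × 0.01 = 0.000392
Sum = 0.031435325.
P(Frost | evidence) = 0.00324 / 0.031435325 ≈ 0.1031.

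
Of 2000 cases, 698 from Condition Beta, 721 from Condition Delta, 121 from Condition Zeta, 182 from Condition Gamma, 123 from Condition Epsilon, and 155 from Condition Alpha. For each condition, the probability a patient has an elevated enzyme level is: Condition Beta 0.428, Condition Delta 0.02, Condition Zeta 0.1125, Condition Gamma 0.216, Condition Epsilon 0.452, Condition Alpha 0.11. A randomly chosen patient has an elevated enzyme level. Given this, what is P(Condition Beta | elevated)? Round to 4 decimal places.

By Bayes' rule, posterior ∝ prior × likelihood:
  Condition Beta: 0.349 × 0.428 = 0.149372
  Condition Delta: 0.3605 × 0.02 = 0.00721
  Condition Zeta: 0.0605 × 0.1125 = 0.00680625
  Condition Gamma: 0.091 × 0.216 = 0.019656
  Condition Epsilon: 0.0615 × 0.452 = 0.027798
  Condition Alpha: 0.0775 × 0.11 = 0.008525
Total = 0.21936725.
P(Condition Beta | evidence) = 0.149372 / 0.21936725 ≈ 0.6809.

0.6809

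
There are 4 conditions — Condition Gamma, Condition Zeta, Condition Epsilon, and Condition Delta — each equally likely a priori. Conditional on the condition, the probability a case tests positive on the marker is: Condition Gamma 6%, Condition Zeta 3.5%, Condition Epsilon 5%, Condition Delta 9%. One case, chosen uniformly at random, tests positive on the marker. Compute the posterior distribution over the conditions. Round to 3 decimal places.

Since the prior is uniform, the posterior is proportional to the likelihood:
  Condition Gamma: 0.06
  Condition Zeta: 0.035
  Condition Epsilon: 0.05
  Condition Delta: 0.09
Normalizing constant = 0.235.
P(Condition Gamma | marker-positive) = 0.06/0.235 ≈ 0.255
P(Condition Zeta | marker-positive) = 0.035/0.235 ≈ 0.149
P(Condition Epsilon | marker-positive) = 0.05/0.235 ≈ 0.213
P(Condition Delta | marker-positive) = 0.09/0.235 ≈ 0.383

Condition Gamma 0.255, Condition Zeta 0.149, Condition Epsilon 0.213, Condition Delta 0.383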